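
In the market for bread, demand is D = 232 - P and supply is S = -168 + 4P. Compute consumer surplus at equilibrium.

Equilibrium: 232 - P = -168 + 4P gives P* = 80, Q* = 152.
Demand choke price (D = 0): P = 232.
CS = ½(232 − 80)(152) = 11552.

Consumer surplus = 11552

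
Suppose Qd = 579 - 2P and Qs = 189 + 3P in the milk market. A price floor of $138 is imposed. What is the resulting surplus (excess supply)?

Surplus = 300

Equilibrium price would be P* = 78, so the floor at 138 binds.
At P = 138: Qd = 303, Qs = 603.
Surplus = 603 − 303 = 300.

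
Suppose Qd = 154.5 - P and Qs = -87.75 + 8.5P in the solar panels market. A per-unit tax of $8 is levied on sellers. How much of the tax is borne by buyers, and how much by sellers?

Buyers bear 136/19, sellers bear 16/19

Pre-tax equilibrium: P* = 25.5, Q* = 129.
Tax on sellers shifts supply to Qs = -87.75 + 8.5(P − 8) = -155.75 + 8.5P.
154.5 - P = -155.75 + 8.5P gives buyer price Pb = 1241/38; sellers receive Ps = 1241/38 − 8 = 937/38.
New quantity: Q = 154.5 − 1(1241/38) = 2315/19.
Buyer burden = 1241/38 − 25.5 = 136/19; seller burden = 25.5 − 937/38 = 16/19.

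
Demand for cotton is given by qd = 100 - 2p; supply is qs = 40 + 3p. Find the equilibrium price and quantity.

p* = 12, q* = 76

Set qd = qs: 100 - 2p = 40 + 3p.
60 = 5p, so p* = 12.
q* = 100 − 2(12) = 76.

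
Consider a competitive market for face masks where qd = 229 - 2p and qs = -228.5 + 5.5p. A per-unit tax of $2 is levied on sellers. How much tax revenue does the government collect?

Pre-tax equilibrium: p* = 61, q* = 107.
Tax on sellers shifts supply to qs = -228.5 + 5.5(p − 2) = -239.5 + 5.5p.
229 - 2p = -239.5 + 5.5p gives buyer price pb = 937/15; sellers receive ps = 937/15 − 2 = 907/15.
New quantity: q = 229 − 2(937/15) = 1561/15.
Revenue = 2 × 1561/15 = 3122/15.

Tax revenue = 3122/15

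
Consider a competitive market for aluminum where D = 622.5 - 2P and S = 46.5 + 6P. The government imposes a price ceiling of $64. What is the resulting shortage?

Equilibrium price would be P* = 72, so the ceiling at 64 binds.
At P = 64: D = 622.5 − 2(64) = 494.5, S = 46.5 + 6(64) = 430.5.
Shortage = 494.5 − 430.5 = 64.

Shortage = 64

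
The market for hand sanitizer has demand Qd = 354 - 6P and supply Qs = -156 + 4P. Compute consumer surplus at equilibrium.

Consumer surplus = 192

Equilibrium: 354 - 6P = -156 + 4P gives P* = 51, Q* = 48.
Demand choke price (Qd = 0): P = 59.
CS = ½(59 − 51)(48) = 192.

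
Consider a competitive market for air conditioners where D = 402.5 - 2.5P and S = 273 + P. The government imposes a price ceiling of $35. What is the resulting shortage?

Equilibrium price would be P* = 37, so the ceiling at 35 binds.
At P = 35: D = 402.5 − 2.5(35) = 315, S = 273 + 1(35) = 308.
Shortage = 315 − 308 = 7.

Shortage = 7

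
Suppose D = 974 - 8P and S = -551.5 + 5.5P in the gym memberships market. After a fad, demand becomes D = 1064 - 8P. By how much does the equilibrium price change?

Original equilibrium: P* = 113, Q* = 70.
New equilibrium: 1064 - 8P = -551.5 + 5.5P, so 1615.5 = 13.5P and P' = 359/3; Q' = 1064 − 8(359/3) = 320/3.
Change in price: 359/3 − 113 = 20/3.

ΔP = 20/3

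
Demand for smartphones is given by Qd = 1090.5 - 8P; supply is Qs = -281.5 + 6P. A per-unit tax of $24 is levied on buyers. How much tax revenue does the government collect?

Tax revenue = 37668/7

Pre-tax equilibrium: P* = 98, Q* = 306.5.
Tax on buyers shifts demand to Qd = 1090.5 − 8(P + 24) = 898.5 - 8P.
898.5 - 8P = -281.5 + 6P gives seller price Ps = 590/7; buyers pay Pb = 590/7 + 24 = 758/7.
New quantity: Q = 1090.5 − 8(758/7) = 3139/14.
Revenue = 24 × 3139/14 = 37668/7.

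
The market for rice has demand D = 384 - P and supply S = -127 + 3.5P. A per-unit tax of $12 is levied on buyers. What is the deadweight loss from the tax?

Pre-tax equilibrium: P* = 1022/9, Q* = 2434/9.
Tax on buyers shifts demand to D = 384 − 1(P + 12) = 372 - P.
372 - P = -127 + 3.5P gives seller price Ps = 998/9; buyers pay Pb = 998/9 + 12 = 1106/9.
New quantity: Q = 384 − 1(1106/9) = 2350/9.
DWL = ½ × 12 × (2434/9 − 2350/9) = 56.

Deadweight loss = 56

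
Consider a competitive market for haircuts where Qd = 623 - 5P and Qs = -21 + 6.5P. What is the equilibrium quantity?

Set Qd = Qs: 623 - 5P = -21 + 6.5P.
644 = 11.5P, so P* = 56.
Q* = 623 − 5(56) = 343.

Q* = 343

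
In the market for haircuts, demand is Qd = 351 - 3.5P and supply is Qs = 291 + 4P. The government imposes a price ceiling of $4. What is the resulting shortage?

Shortage = 30

Equilibrium price would be P* = 8, so the ceiling at 4 binds.
At P = 4: Qd = 351 − 3.5(4) = 337, Qs = 291 + 4(4) = 307.
Shortage = 337 − 307 = 30.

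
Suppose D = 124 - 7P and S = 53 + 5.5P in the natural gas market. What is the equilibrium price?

P* = 5.68

Set D = S: 124 - 7P = 53 + 5.5P.
71 = 12.5P, so P* = 5.68.
Q* = 124 − 7(5.68) = 84.24.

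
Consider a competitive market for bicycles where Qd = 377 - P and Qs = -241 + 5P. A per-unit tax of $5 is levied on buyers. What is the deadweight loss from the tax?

Deadweight loss = 125/12

Pre-tax equilibrium: P* = 103, Q* = 274.
Tax on buyers shifts demand to Qd = 377 − 1(P + 5) = 372 - P.
372 - P = -241 + 5P gives seller price Ps = 613/6; buyers pay Pb = 613/6 + 5 = 643/6.
New quantity: Q = 377 − 1(643/6) = 1619/6.
DWL = ½ × 5 × (274 − 1619/6) = 125/12.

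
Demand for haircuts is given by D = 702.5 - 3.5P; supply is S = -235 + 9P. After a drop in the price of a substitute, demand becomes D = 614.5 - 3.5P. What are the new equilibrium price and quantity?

Original equilibrium: P* = 75, Q* = 440.
New equilibrium: 614.5 - 3.5P = -235 + 9P, so 849.5 = 12.5P and P' = 67.96; Q' = 614.5 − 3.5(67.96) = 376.64.

P' = 67.96, Q' = 376.64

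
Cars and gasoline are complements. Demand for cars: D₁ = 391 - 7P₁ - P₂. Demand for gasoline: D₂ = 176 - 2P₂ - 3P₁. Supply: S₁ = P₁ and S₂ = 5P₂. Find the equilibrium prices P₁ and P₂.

P₁ = 2561/53, P₂ = 235/53

Market 1: 391 - 7P₁ - P₂ = P₁ → 8P₁ + P₂ = 391.
Market 2: 7P₂ + 3P₁ = 176.
Eliminating P₂: 7×(1) − 1×(2) gives 53P₁ = 2561, so P₁ = 2561/53.
Back-substitute into (2): P₂ = (176 − 3×2561/53) / 7 = 235/53.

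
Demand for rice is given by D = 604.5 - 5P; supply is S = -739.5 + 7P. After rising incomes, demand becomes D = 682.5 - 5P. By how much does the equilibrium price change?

ΔP = 6.5

Original equilibrium: P* = 112, Q* = 44.5.
New equilibrium: 682.5 - 5P = -739.5 + 7P, so 1422 = 12P and P' = 118.5; Q' = 682.5 − 5(118.5) = 90.
Change in price: 118.5 − 112 = 6.5.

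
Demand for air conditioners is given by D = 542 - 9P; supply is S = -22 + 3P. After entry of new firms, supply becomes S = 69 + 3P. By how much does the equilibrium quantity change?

Original equilibrium: P* = 47, Q* = 119.
New equilibrium: 542 - 9P = 69 + 3P, so 473 = 12P and P' = 473/12; Q' = 542 − 9(473/12) = 187.25.
Change in quantity: 187.25 − 119 = 68.25.

ΔQ = 68.25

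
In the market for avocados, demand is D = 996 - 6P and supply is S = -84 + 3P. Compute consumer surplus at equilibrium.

Equilibrium: 996 - 6P = -84 + 3P gives P* = 120, Q* = 276.
Demand choke price (D = 0): P = 166.
CS = ½(166 − 120)(276) = 6348.

Consumer surplus = 6348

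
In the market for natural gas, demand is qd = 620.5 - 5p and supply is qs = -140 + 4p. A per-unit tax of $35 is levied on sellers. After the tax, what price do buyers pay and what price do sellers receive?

Pre-tax equilibrium: p* = 84.5, q* = 198.
Tax on sellers shifts supply to qs = -140 + 4(p − 35) = -280 + 4p.
620.5 - 5p = -280 + 4p gives buyer price pb = 1801/18; sellers receive ps = 1801/18 − 35 = 1171/18.
New quantity: q = 620.5 − 5(1801/18) = 1082/9.

Buyers pay 1801/18, sellers receive 1171/18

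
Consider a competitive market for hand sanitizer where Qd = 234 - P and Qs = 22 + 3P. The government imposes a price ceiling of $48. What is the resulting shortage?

Shortage = 20

Equilibrium price would be P* = 53, so the ceiling at 48 binds.
At P = 48: Qd = 234 − 1(48) = 186, Qs = 22 + 3(48) = 166.
Shortage = 186 − 166 = 20.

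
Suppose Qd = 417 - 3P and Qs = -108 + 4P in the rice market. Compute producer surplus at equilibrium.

Producer surplus = 4608

Equilibrium: 417 - 3P = -108 + 4P gives P* = 75, Q* = 192.
Supply starts at P = 27 (where Qs = 0).
PS = ½(75 − 27)(192) = 4608.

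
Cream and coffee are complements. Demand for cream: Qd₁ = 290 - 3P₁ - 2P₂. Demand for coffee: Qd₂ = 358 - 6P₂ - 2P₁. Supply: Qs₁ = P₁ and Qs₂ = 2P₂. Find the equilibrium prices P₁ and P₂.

Market 1: 290 - 3P₁ - 2P₂ = P₁ → 4P₁ + 2P₂ = 290.
Market 2: 8P₂ + 2P₁ = 358.
Eliminating P₂: 8×(1) − 2×(2) gives 28P₁ = 1604, so P₁ = 401/7.
Back-substitute into (2): P₂ = (358 − 2×401/7) / 8 = 213/7.

P₁ = 401/7, P₂ = 213/7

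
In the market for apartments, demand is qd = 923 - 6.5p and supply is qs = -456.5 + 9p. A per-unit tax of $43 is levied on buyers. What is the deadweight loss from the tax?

Pre-tax equilibrium: p* = 89, q* = 344.5.
Tax on buyers shifts demand to qd = 923 − 6.5(p + 43) = 643.5 - 6.5p.
643.5 - 6.5p = -456.5 + 9p gives seller price ps = 2200/31; buyers pay pb = 2200/31 + 43 = 3533/31.
New quantity: q = 923 − 6.5(3533/31) = 11297/62.
DWL = ½ × 43 × (344.5 − 11297/62) = 216333/62.

Deadweight loss = 216333/62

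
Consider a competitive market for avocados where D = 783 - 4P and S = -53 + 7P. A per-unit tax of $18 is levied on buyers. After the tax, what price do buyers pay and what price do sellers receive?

Buyers pay 962/11, sellers receive 764/11

Pre-tax equilibrium: P* = 76, Q* = 479.
Tax on buyers shifts demand to D = 783 − 4(P + 18) = 711 - 4P.
711 - 4P = -53 + 7P gives seller price Ps = 764/11; buyers pay Pb = 764/11 + 18 = 962/11.
New quantity: Q = 783 − 4(962/11) = 4765/11.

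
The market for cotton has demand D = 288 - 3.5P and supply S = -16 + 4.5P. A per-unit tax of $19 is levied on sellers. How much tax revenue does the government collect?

Pre-tax equilibrium: P* = 38, Q* = 155.
Tax on sellers shifts supply to S = -16 + 4.5(P − 19) = -101.5 + 4.5P.
288 - 3.5P = -101.5 + 4.5P gives buyer price Pb = 48.6875; sellers receive Ps = 48.6875 − 19 = 29.6875.
New quantity: Q = 288 − 3.5(48.6875) = 117.59375.
Revenue = 19 × 117.59375 = 2234.28125.

Tax revenue = 2234.28125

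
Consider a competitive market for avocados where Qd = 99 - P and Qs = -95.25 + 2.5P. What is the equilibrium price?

P* = 55.5

Set Qd = Qs: 99 - P = -95.25 + 2.5P.
194.25 = 3.5P, so P* = 55.5.
Q* = 99 − 1(55.5) = 43.5.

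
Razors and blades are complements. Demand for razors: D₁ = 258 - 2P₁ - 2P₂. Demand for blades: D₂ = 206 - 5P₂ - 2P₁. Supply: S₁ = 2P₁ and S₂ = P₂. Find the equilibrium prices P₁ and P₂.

Market 1: 258 - 2P₁ - 2P₂ = 2P₁ → 4P₁ + 2P₂ = 258.
Market 2: 6P₂ + 2P₁ = 206.
Eliminating P₂: 6×(1) − 2×(2) gives 20P₁ = 1136, so P₁ = 56.8.
Back-substitute into (2): P₂ = (206 − 2×56.8) / 6 = 15.4.

P₁ = 56.8, P₂ = 15.4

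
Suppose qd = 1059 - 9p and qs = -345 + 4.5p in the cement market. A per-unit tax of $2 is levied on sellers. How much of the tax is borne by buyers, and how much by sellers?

Pre-tax equilibrium: p* = 104, q* = 123.
Tax on sellers shifts supply to qs = -345 + 4.5(p − 2) = -354 + 4.5p.
1059 - 9p = -354 + 4.5p gives buyer price pb = 314/3; sellers receive ps = 314/3 − 2 = 308/3.
New quantity: q = 1059 − 9(314/3) = 117.
Buyer burden = 314/3 − 104 = 2/3; seller burden = 104 − 308/3 = 4/3.

Buyers bear 2/3, sellers bear 4/3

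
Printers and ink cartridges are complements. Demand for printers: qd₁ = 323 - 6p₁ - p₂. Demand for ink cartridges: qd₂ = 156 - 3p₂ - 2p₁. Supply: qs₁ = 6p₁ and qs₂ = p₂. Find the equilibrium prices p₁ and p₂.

p₁ = 568/23, p₂ = 613/23

Market 1: 323 - 6p₁ - p₂ = 6p₁ → 12p₁ + p₂ = 323.
Market 2: 4p₂ + 2p₁ = 156.
Eliminating p₂: 4×(1) − 1×(2) gives 46p₁ = 1136, so p₁ = 568/23.
Back-substitute into (2): p₂ = (156 − 2×568/23) / 4 = 613/23.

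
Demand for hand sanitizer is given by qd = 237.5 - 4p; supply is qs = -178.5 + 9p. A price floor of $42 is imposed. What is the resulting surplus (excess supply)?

Equilibrium price would be p* = 32, so the floor at 42 binds.
At p = 42: qd = 69.5, qs = 199.5.
Surplus = 199.5 − 69.5 = 130.

Surplus = 130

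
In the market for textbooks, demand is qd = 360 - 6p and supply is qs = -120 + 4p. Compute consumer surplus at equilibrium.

Equilibrium: 360 - 6p = -120 + 4p gives p* = 48, q* = 72.
Demand choke price (qd = 0): p = 60.
CS = ½(60 − 48)(72) = 432.

Consumer surplus = 432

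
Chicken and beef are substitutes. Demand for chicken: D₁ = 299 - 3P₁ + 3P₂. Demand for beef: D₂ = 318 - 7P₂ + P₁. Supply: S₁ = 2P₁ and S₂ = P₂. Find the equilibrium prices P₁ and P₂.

Market 1: 299 - 3P₁ + 3P₂ = 2P₁ → 5P₁ - 3P₂ = 299.
Market 2: 8P₂ - P₁ = 318.
Eliminating P₂: 8×(1) + 3×(2) gives 37P₁ = 3346, so P₁ = 3346/37.
Back-substitute into (2): P₂ = (318 + 1×3346/37) / 8 = 1889/37.

P₁ = 3346/37, P₂ = 1889/37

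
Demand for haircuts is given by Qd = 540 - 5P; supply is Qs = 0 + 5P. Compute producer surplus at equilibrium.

Equilibrium: 540 - 5P = 0 + 5P gives P* = 54, Q* = 270.
Supply starts at P = 0 (where Qs = 0).
PS = ½(54 − 0)(270) = 7290.

Producer surplus = 7290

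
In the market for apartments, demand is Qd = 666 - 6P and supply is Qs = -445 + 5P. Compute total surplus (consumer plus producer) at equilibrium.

Equilibrium: 666 - 6P = -445 + 5P gives P* = 101, Q* = 60.
Demand choke price: P = 111; supply starts at P = 89.
CS = ½(111 − 101)(60) = 300; PS = ½(101 − 89)(60) = 360.

Total surplus = 660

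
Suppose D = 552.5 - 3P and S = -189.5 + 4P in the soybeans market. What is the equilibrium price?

Set D = S: 552.5 - 3P = -189.5 + 4P.
742 = 7P, so P* = 106.
Q* = 552.5 − 3(106) = 234.5.

P* = 106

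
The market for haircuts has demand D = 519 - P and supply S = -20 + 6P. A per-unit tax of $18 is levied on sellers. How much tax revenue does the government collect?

Tax revenue = 53748/7

Pre-tax equilibrium: P* = 77, Q* = 442.
Tax on sellers shifts supply to S = -20 + 6(P − 18) = -128 + 6P.
519 - P = -128 + 6P gives buyer price Pb = 647/7; sellers receive Ps = 647/7 − 18 = 521/7.
New quantity: Q = 519 − 1(647/7) = 2986/7.
Revenue = 18 × 2986/7 = 53748/7.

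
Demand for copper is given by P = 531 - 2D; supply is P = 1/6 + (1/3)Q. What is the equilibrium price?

Set the two price expressions equal: 531 - 2Q = 1/6 + (1/3)Q.
3185/6 = (7/3)Q, so Q* = 227.5.
P* = 531 − (2)(227.5) = 76.

P* = 76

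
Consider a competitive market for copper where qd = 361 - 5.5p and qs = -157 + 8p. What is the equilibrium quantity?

Set qd = qs: 361 - 5.5p = -157 + 8p.
518 = 13.5p, so p* = 1036/27.
q* = 361 − 5.5(1036/27) = 4049/27.

q* = 4049/27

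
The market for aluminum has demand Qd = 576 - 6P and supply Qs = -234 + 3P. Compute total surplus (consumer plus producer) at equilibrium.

Equilibrium: 576 - 6P = -234 + 3P gives P* = 90, Q* = 36.
Demand choke price: P = 96; supply starts at P = 78.
CS = ½(96 − 90)(36) = 108; PS = ½(90 − 78)(36) = 216.

Total surplus = 324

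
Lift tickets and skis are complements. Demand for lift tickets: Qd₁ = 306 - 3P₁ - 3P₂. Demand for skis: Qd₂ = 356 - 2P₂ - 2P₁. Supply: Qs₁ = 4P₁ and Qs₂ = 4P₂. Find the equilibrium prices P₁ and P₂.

Market 1: 306 - 3P₁ - 3P₂ = 4P₁ → 7P₁ + 3P₂ = 306.
Market 2: 6P₂ + 2P₁ = 356.
Eliminating P₂: 6×(1) − 3×(2) gives 36P₁ = 768, so P₁ = 64/3.
Back-substitute into (2): P₂ = (356 − 2×64/3) / 6 = 470/9.

P₁ = 64/3, P₂ = 470/9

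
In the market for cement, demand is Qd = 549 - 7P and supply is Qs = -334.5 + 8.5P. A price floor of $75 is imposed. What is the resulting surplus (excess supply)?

Equilibrium price would be P* = 57, so the floor at 75 binds.
At P = 75: Qd = 24, Qs = 303.
Surplus = 303 − 24 = 279.

Surplus = 279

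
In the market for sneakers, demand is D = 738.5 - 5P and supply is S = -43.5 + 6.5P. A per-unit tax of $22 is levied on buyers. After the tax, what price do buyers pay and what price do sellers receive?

Pre-tax equilibrium: P* = 68, Q* = 398.5.
Tax on buyers shifts demand to D = 738.5 − 5(P + 22) = 628.5 - 5P.
628.5 - 5P = -43.5 + 6.5P gives seller price Ps = 1344/23; buyers pay Pb = 1344/23 + 22 = 1850/23.
New quantity: Q = 738.5 − 5(1850/23) = 15471/46.

Buyers pay 1850/23, sellers receive 1344/23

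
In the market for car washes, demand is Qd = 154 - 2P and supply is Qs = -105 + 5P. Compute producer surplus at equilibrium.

Equilibrium: 154 - 2P = -105 + 5P gives P* = 37, Q* = 80.
Supply starts at P = 21 (where Qs = 0).
PS = ½(37 − 21)(80) = 640.

Producer surplus = 640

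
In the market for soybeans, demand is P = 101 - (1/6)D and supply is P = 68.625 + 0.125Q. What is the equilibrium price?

P* = 82.5

Set the two price expressions equal: 101 - (1/6)Q = 68.625 + 0.125Q.
32.375 = (7/24)Q, so Q* = 111.
P* = 101 − (1/6)(111) = 82.5.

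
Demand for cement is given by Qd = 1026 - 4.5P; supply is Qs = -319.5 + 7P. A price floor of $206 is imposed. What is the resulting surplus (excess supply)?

Equilibrium price would be P* = 117, so the floor at 206 binds.
At P = 206: Qd = 99, Qs = 1122.5.
Surplus = 1122.5 − 99 = 1023.5.

Surplus = 1023.5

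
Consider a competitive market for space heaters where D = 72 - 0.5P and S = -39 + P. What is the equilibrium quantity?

Q* = 35

Set D = S: 72 - 0.5P = -39 + P.
111 = 1.5P, so P* = 74.
Q* = 72 − 0.5(74) = 35.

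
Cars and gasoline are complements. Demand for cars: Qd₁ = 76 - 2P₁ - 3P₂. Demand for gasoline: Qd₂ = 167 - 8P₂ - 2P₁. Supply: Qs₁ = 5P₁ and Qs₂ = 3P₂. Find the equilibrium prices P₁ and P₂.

P₁ = 335/71, P₂ = 1017/71

Market 1: 76 - 2P₁ - 3P₂ = 5P₁ → 7P₁ + 3P₂ = 76.
Market 2: 11P₂ + 2P₁ = 167.
Eliminating P₂: 11×(1) − 3×(2) gives 71P₁ = 335, so P₁ = 335/71.
Back-substitute into (2): P₂ = (167 − 2×335/71) / 11 = 1017/71.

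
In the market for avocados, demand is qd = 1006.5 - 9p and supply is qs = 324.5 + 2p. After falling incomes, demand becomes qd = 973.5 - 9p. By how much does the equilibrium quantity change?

Δq = -6

Original equilibrium: p* = 62, q* = 448.5.
New equilibrium: 973.5 - 9p = 324.5 + 2p, so 649 = 11p and p' = 59; q' = 973.5 − 9(59) = 442.5.
Change in quantity: 442.5 − 448.5 = -6.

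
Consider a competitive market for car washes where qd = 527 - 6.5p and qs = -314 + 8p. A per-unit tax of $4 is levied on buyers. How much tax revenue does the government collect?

Pre-tax equilibrium: p* = 58, q* = 150.
Tax on buyers shifts demand to qd = 527 − 6.5(p + 4) = 501 - 6.5p.
501 - 6.5p = -314 + 8p gives seller price ps = 1630/29; buyers pay pb = 1630/29 + 4 = 1746/29.
New quantity: q = 527 − 6.5(1746/29) = 3934/29.
Revenue = 4 × 3934/29 = 15736/29.

Tax revenue = 15736/29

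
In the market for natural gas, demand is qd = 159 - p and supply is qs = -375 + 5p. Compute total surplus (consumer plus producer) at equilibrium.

Total surplus = 2940

Equilibrium: 159 - p = -375 + 5p gives p* = 89, q* = 70.
Demand choke price: p = 159; supply starts at p = 75.
CS = ½(159 − 89)(70) = 2450; PS = ½(89 − 75)(70) = 490.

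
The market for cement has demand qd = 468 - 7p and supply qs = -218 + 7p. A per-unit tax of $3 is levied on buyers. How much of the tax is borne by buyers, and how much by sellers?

Pre-tax equilibrium: p* = 49, q* = 125.
Tax on buyers shifts demand to qd = 468 − 7(p + 3) = 447 - 7p.
447 - 7p = -218 + 7p gives seller price ps = 47.5; buyers pay pb = 47.5 + 3 = 50.5.
New quantity: q = 468 − 7(50.5) = 114.5.
Buyer burden = 50.5 − 49 = 1.5; seller burden = 49 − 47.5 = 1.5.

Buyers bear $1.5, sellers bear $1.5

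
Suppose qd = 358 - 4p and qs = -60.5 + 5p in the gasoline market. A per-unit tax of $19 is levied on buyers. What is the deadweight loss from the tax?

Deadweight loss = 3610/9

Pre-tax equilibrium: p* = 46.5, q* = 172.
Tax on buyers shifts demand to qd = 358 − 4(p + 19) = 282 - 4p.
282 - 4p = -60.5 + 5p gives seller price ps = 685/18; buyers pay pb = 685/18 + 19 = 1027/18.
New quantity: q = 358 − 4(1027/18) = 1168/9.
DWL = ½ × 19 × (172 − 1168/9) = 3610/9.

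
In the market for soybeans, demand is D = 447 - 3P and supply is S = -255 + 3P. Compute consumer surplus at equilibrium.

Consumer surplus = 1536

Equilibrium: 447 - 3P = -255 + 3P gives P* = 117, Q* = 96.
Demand choke price (D = 0): P = 149.
CS = ½(149 − 117)(96) = 1536.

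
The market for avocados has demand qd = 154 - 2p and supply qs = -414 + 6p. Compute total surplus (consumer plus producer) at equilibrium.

Total surplus = 48

Equilibrium: 154 - 2p = -414 + 6p gives p* = 71, q* = 12.
Demand choke price: p = 77; supply starts at p = 69.
CS = ½(77 − 71)(12) = 36; PS = ½(71 − 69)(12) = 12.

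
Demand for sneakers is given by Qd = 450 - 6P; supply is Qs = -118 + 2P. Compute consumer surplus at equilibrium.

Equilibrium: 450 - 6P = -118 + 2P gives P* = 71, Q* = 24.
Demand choke price (Qd = 0): P = 75.
CS = ½(75 − 71)(24) = 48.

Consumer surplus = 48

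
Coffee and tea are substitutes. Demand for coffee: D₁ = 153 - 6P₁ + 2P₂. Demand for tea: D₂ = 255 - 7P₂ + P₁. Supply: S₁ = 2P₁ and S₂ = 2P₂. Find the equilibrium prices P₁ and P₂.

Market 1: 153 - 6P₁ + 2P₂ = 2P₁ → 8P₁ - 2P₂ = 153.
Market 2: 9P₂ - P₁ = 255.
Eliminating P₂: 9×(1) + 2×(2) gives 70P₁ = 1887, so P₁ = 1887/70.
Back-substitute into (2): P₂ = (255 + 1×1887/70) / 9 = 2193/70.

P₁ = 1887/70, P₂ = 2193/70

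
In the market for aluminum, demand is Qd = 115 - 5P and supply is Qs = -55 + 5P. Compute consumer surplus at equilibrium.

Consumer surplus = 90

Equilibrium: 115 - 5P = -55 + 5P gives P* = 17, Q* = 30.
Demand choke price (Qd = 0): P = 23.
CS = ½(23 − 17)(30) = 90.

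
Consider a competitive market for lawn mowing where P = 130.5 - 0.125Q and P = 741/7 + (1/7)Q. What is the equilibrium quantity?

Set the two price expressions equal: 130.5 - 0.125Q = 741/7 + (1/7)Q.
345/14 = (15/56)Q, so Q* = 92.
P* = 130.5 − (0.125)(92) = 119.

Q* = 92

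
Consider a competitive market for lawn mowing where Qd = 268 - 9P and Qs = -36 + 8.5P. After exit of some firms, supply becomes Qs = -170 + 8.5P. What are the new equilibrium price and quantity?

Original equilibrium: P* = 608/35, Q* = 3908/35.
New equilibrium: 268 - 9P = -170 + 8.5P, so 438 = 17.5P and P' = 876/35; Q' = 268 − 9(876/35) = 1496/35.

P' = 876/35, Q' = 1496/35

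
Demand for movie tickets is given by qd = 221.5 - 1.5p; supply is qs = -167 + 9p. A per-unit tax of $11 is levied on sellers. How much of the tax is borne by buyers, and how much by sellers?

Buyers bear 66/7, sellers bear 11/7

Pre-tax equilibrium: p* = 37, q* = 166.
Tax on sellers shifts supply to qs = -167 + 9(p − 11) = -266 + 9p.
221.5 - 1.5p = -266 + 9p gives buyer price pb = 325/7; sellers receive ps = 325/7 − 11 = 248/7.
New quantity: q = 221.5 − 1.5(325/7) = 1063/7.
Buyer burden = 325/7 − 37 = 66/7; seller burden = 37 − 248/7 = 11/7.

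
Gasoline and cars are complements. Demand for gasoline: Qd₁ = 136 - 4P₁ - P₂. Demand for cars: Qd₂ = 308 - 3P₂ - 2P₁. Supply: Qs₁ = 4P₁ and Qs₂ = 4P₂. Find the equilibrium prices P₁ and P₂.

Market 1: 136 - 4P₁ - P₂ = 4P₁ → 8P₁ + P₂ = 136.
Market 2: 7P₂ + 2P₁ = 308.
Eliminating P₂: 7×(1) − 1×(2) gives 54P₁ = 644, so P₁ = 322/27.
Back-substitute into (2): P₂ = (308 − 2×322/27) / 7 = 1096/27.

P₁ = 322/27, P₂ = 1096/27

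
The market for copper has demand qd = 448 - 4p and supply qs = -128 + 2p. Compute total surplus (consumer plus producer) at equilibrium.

Equilibrium: 448 - 4p = -128 + 2p gives p* = 96, q* = 64.
Demand choke price: p = 112; supply starts at p = 64.
CS = ½(112 − 96)(64) = 512; PS = ½(96 − 64)(64) = 1024.

Total surplus = 1536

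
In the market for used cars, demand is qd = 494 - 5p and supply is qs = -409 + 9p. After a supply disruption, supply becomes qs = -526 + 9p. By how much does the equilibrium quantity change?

Δq = -585/14

Original equilibrium: p* = 64.5, q* = 171.5.
New equilibrium: 494 - 5p = -526 + 9p, so 1020 = 14p and p' = 510/7; q' = 494 − 5(510/7) = 908/7.
Change in quantity: 908/7 − 171.5 = -585/14.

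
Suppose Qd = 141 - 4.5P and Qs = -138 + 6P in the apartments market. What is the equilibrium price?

Set Qd = Qs: 141 - 4.5P = -138 + 6P.
279 = 10.5P, so P* = 186/7.
Q* = 141 − 4.5(186/7) = 150/7.

P* = 186/7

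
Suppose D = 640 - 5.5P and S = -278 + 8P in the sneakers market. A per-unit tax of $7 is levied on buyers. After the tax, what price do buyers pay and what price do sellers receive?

Pre-tax equilibrium: P* = 68, Q* = 266.
Tax on buyers shifts demand to D = 640 − 5.5(P + 7) = 601.5 - 5.5P.
601.5 - 5.5P = -278 + 8P gives seller price Ps = 1759/27; buyers pay Pb = 1759/27 + 7 = 1948/27.
New quantity: Q = 640 − 5.5(1948/27) = 6566/27.

Buyers pay 1948/27, sellers receive 1759/27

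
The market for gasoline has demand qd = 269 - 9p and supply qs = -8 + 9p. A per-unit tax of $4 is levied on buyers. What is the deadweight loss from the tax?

Pre-tax equilibrium: p* = 277/18, q* = 130.5.
Tax on buyers shifts demand to qd = 269 − 9(p + 4) = 233 - 9p.
233 - 9p = -8 + 9p gives seller price ps = 241/18; buyers pay pb = 241/18 + 4 = 313/18.
New quantity: q = 269 − 9(313/18) = 112.5.
DWL = ½ × 4 × (130.5 − 112.5) = 36.

Deadweight loss = 36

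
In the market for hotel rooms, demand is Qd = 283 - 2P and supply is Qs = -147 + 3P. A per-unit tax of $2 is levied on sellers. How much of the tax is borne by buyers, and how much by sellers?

Pre-tax equilibrium: P* = 86, Q* = 111.
Tax on sellers shifts supply to Qs = -147 + 3(P − 2) = -153 + 3P.
283 - 2P = -153 + 3P gives buyer price Pb = 87.2; sellers receive Ps = 87.2 − 2 = 85.2.
New quantity: Q = 283 − 2(87.2) = 108.6.
Buyer burden = 87.2 − 86 = 1.2; seller burden = 86 − 85.2 = 0.8.

Buyers bear $1.2, sellers bear $0.8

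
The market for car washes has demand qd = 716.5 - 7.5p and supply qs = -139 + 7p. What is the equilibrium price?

p* = 59

Set qd = qs: 716.5 - 7.5p = -139 + 7p.
855.5 = 14.5p, so p* = 59.
q* = 716.5 − 7.5(59) = 274.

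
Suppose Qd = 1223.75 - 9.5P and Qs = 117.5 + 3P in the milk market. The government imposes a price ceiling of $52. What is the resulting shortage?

Equilibrium price would be P* = 88.5, so the ceiling at 52 binds.
At P = 52: Qd = 1223.75 − 9.5(52) = 729.75, Qs = 117.5 + 3(52) = 273.5.
Shortage = 729.75 − 273.5 = 456.25.

Shortage = 456.25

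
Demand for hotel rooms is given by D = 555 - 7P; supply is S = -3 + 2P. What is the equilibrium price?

P* = 62

Set D = S: 555 - 7P = -3 + 2P.
558 = 9P, so P* = 62.
Q* = 555 − 7(62) = 121.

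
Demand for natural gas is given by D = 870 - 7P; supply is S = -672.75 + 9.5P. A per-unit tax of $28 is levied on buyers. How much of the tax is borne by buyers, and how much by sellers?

Pre-tax equilibrium: P* = 93.5, Q* = 215.5.
Tax on buyers shifts demand to D = 870 − 7(P + 28) = 674 - 7P.
674 - 7P = -672.75 + 9.5P gives seller price Ps = 5387/66; buyers pay Pb = 5387/66 + 28 = 7235/66.
New quantity: Q = 870 − 7(7235/66) = 6775/66.
Buyer burden = 7235/66 − 93.5 = 532/33; seller burden = 93.5 − 5387/66 = 392/33.

Buyers bear 532/33, sellers bear 392/33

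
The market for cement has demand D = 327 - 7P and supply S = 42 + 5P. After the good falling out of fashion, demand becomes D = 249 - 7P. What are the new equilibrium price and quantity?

Original equilibrium: P* = 23.75, Q* = 160.75.
New equilibrium: 249 - 7P = 42 + 5P, so 207 = 12P and P' = 17.25; Q' = 249 − 7(17.25) = 128.25.

P' = 17.25, Q' = 128.25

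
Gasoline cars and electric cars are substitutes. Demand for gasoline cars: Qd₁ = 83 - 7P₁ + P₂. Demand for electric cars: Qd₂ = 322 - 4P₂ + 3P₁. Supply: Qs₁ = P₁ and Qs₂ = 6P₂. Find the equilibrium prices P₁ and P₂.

P₁ = 1152/77, P₂ = 2825/77

Market 1: 83 - 7P₁ + P₂ = P₁ → 8P₁ - P₂ = 83.
Market 2: 10P₂ - 3P₁ = 322.
Eliminating P₂: 10×(1) + 1×(2) gives 77P₁ = 1152, so P₁ = 1152/77.
Back-substitute into (2): P₂ = (322 + 3×1152/77) / 10 = 2825/77.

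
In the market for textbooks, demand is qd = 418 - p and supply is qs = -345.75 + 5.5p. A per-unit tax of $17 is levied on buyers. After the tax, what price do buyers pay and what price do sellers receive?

Buyers pay 3429/26, sellers receive 2987/26

Pre-tax equilibrium: p* = 117.5, q* = 300.5.
Tax on buyers shifts demand to qd = 418 − 1(p + 17) = 401 - p.
401 - p = -345.75 + 5.5p gives seller price ps = 2987/26; buyers pay pb = 2987/26 + 17 = 3429/26.
New quantity: q = 418 − 1(3429/26) = 7439/26.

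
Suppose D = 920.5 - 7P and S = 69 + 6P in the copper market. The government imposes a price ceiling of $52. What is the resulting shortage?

Shortage = 175.5

Equilibrium price would be P* = 65.5, so the ceiling at 52 binds.
At P = 52: D = 920.5 − 7(52) = 556.5, S = 69 + 6(52) = 381.
Shortage = 556.5 − 381 = 175.5.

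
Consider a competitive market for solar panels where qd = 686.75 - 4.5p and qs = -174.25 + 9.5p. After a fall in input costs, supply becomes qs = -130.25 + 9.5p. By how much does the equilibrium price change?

Original equilibrium: p* = 61.5, q* = 410.
New equilibrium: 686.75 - 4.5p = -130.25 + 9.5p, so 817 = 14p and p' = 817/14; q' = 686.75 − 4.5(817/14) = 2969/7.
Change in price: 817/14 − 61.5 = -22/7.

Δp = -22/7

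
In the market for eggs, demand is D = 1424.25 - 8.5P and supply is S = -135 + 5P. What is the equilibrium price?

Set D = S: 1424.25 - 8.5P = -135 + 5P.
1559.25 = 13.5P, so P* = 115.5.
Q* = 1424.25 − 8.5(115.5) = 442.5.

P* = 115.5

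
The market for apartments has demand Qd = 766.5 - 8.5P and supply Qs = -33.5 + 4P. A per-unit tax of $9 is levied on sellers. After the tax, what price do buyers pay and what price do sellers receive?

Pre-tax equilibrium: P* = 64, Q* = 222.5.
Tax on sellers shifts supply to Qs = -33.5 + 4(P − 9) = -69.5 + 4P.
766.5 - 8.5P = -69.5 + 4P gives buyer price Pb = 66.88; sellers receive Ps = 66.88 − 9 = 57.88.
New quantity: Q = 766.5 − 8.5(66.88) = 198.02.

Buyers pay $66.88, sellers receive $57.88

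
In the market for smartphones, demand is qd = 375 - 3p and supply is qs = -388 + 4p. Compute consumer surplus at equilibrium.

Equilibrium: 375 - 3p = -388 + 4p gives p* = 109, q* = 48.
Demand choke price (qd = 0): p = 125.
CS = ½(125 − 109)(48) = 384.

Consumer surplus = 384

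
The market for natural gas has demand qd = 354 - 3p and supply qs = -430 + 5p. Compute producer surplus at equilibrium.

Equilibrium: 354 - 3p = -430 + 5p gives p* = 98, q* = 60.
Supply starts at p = 86 (where qs = 0).
PS = ½(98 − 86)(60) = 360.

Producer surplus = 360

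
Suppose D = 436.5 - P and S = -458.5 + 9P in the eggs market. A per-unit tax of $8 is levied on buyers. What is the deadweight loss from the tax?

Deadweight loss = 28.8

Pre-tax equilibrium: P* = 89.5, Q* = 347.
Tax on buyers shifts demand to D = 436.5 − 1(P + 8) = 428.5 - P.
428.5 - P = -458.5 + 9P gives seller price Ps = 88.7; buyers pay Pb = 88.7 + 8 = 96.7.
New quantity: Q = 436.5 − 1(96.7) = 339.8.
DWL = ½ × 8 × (347 − 339.8) = 28.8.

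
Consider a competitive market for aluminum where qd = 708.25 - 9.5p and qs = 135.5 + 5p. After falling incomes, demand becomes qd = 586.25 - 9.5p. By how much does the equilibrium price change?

Δp = -244/29

Original equilibrium: p* = 39.5, q* = 333.
New equilibrium: 586.25 - 9.5p = 135.5 + 5p, so 450.75 = 14.5p and p' = 1803/58; q' = 586.25 − 9.5(1803/58) = 8437/29.
Change in price: 1803/58 − 39.5 = -244/29.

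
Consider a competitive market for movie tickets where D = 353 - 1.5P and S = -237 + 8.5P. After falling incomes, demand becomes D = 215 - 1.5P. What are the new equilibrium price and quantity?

P' = 45.2, Q' = 147.2

Original equilibrium: P* = 59, Q* = 264.5.
New equilibrium: 215 - 1.5P = -237 + 8.5P, so 452 = 10P and P' = 45.2; Q' = 215 − 1.5(45.2) = 147.2.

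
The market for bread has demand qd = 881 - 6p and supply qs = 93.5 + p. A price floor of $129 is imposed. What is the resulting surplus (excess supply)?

Surplus = 115.5

Equilibrium price would be p* = 112.5, so the floor at 129 binds.
At p = 129: qd = 107, qs = 222.5.
Surplus = 222.5 − 107 = 115.5.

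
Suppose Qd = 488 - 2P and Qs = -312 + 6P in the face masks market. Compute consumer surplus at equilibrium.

Consumer surplus = 20736

Equilibrium: 488 - 2P = -312 + 6P gives P* = 100, Q* = 288.
Demand choke price (Qd = 0): P = 244.
CS = ½(244 − 100)(288) = 20736.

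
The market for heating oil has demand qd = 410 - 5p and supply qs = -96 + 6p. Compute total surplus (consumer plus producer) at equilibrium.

Total surplus = 5940

Equilibrium: 410 - 5p = -96 + 6p gives p* = 46, q* = 180.
Demand choke price: p = 82; supply starts at p = 16.
CS = ½(82 − 46)(180) = 3240; PS = ½(46 − 16)(180) = 2700.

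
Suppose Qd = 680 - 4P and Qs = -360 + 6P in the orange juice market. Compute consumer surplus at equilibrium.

Consumer surplus = 8712

Equilibrium: 680 - 4P = -360 + 6P gives P* = 104, Q* = 264.
Demand choke price (Qd = 0): P = 170.
CS = ½(170 − 104)(264) = 8712.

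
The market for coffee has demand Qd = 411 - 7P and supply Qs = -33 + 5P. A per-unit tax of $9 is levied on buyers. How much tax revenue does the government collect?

Tax revenue = 1131.75

Pre-tax equilibrium: P* = 37, Q* = 152.
Tax on buyers shifts demand to Qd = 411 − 7(P + 9) = 348 - 7P.
348 - 7P = -33 + 5P gives seller price Ps = 31.75; buyers pay Pb = 31.75 + 9 = 40.75.
New quantity: Q = 411 − 7(40.75) = 125.75.
Revenue = 9 × 125.75 = 1131.75.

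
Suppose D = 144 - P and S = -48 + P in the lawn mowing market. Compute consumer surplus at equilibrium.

Equilibrium: 144 - P = -48 + P gives P* = 96, Q* = 48.
Demand choke price (D = 0): P = 144.
CS = ½(144 − 96)(48) = 1152.

Consumer surplus = 1152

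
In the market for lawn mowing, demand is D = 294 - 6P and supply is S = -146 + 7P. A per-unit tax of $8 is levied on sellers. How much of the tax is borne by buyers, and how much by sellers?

Pre-tax equilibrium: P* = 440/13, Q* = 1182/13.
Tax on sellers shifts supply to S = -146 + 7(P − 8) = -202 + 7P.
294 - 6P = -202 + 7P gives buyer price Pb = 496/13; sellers receive Ps = 496/13 − 8 = 392/13.
New quantity: Q = 294 − 6(496/13) = 846/13.
Buyer burden = 496/13 − 440/13 = 56/13; seller burden = 440/13 − 392/13 = 48/13.

Buyers bear 56/13, sellers bear 48/13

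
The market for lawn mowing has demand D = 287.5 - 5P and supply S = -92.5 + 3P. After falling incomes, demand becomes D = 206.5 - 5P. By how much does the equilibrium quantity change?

ΔQ = -30.375

Original equilibrium: P* = 47.5, Q* = 50.
New equilibrium: 206.5 - 5P = -92.5 + 3P, so 299 = 8P and P' = 37.375; Q' = 206.5 − 5(37.375) = 19.625.
Change in quantity: 19.625 − 50 = -30.375.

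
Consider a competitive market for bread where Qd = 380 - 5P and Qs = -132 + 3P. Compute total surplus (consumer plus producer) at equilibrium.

Total surplus = 960

Equilibrium: 380 - 5P = -132 + 3P gives P* = 64, Q* = 60.
Demand choke price: P = 76; supply starts at P = 44.
CS = ½(76 − 64)(60) = 360; PS = ½(64 − 44)(60) = 600.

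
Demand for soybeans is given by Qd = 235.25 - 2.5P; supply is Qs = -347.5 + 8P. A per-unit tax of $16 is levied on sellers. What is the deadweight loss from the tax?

Deadweight loss = 5120/21

Pre-tax equilibrium: P* = 55.5, Q* = 96.5.
Tax on sellers shifts supply to Qs = -347.5 + 8(P − 16) = -475.5 + 8P.
235.25 - 2.5P = -475.5 + 8P gives buyer price Pb = 2843/42; sellers receive Ps = 2843/42 − 16 = 2171/42.
New quantity: Q = 235.25 − 2.5(2843/42) = 2773/42.
DWL = ½ × 16 × (96.5 − 2773/42) = 5120/21.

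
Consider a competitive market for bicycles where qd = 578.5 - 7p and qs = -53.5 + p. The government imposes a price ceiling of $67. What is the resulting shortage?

Shortage = 96

Equilibrium price would be p* = 79, so the ceiling at 67 binds.
At p = 67: qd = 578.5 − 7(67) = 109.5, qs = -53.5 + 1(67) = 13.5.
Shortage = 109.5 − 13.5 = 96.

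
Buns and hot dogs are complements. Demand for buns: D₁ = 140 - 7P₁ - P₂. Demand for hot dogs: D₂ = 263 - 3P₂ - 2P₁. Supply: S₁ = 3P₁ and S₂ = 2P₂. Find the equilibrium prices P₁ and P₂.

Market 1: 140 - 7P₁ - P₂ = 3P₁ → 10P₁ + P₂ = 140.
Market 2: 5P₂ + 2P₁ = 263.
Eliminating P₂: 5×(1) − 1×(2) gives 48P₁ = 437, so P₁ = 437/48.
Back-substitute into (2): P₂ = (263 − 2×437/48) / 5 = 1175/24.

P₁ = 437/48, P₂ = 1175/24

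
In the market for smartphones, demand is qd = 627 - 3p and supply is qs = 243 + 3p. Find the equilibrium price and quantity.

p* = 64, q* = 435

Set qd = qs: 627 - 3p = 243 + 3p.
384 = 6p, so p* = 64.
q* = 627 − 3(64) = 435.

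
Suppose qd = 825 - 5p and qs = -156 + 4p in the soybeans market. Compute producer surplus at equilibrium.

Producer surplus = 9800

Equilibrium: 825 - 5p = -156 + 4p gives p* = 109, q* = 280.
Supply starts at p = 39 (where qs = 0).
PS = ½(109 − 39)(280) = 9800.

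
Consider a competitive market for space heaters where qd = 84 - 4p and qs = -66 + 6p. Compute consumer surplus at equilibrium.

Consumer surplus = 72

Equilibrium: 84 - 4p = -66 + 6p gives p* = 15, q* = 24.
Demand choke price (qd = 0): p = 21.
CS = ½(21 − 15)(24) = 72.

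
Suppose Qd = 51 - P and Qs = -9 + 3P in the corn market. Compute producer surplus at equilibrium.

Producer surplus = 216

Equilibrium: 51 - P = -9 + 3P gives P* = 15, Q* = 36.
Supply starts at P = 3 (where Qs = 0).
PS = ½(15 − 3)(36) = 216.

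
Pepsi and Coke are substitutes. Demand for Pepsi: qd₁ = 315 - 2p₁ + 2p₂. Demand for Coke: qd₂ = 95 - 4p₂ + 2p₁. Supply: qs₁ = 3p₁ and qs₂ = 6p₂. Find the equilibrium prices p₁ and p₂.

p₁ = 1670/23, p₂ = 1105/46

Market 1: 315 - 2p₁ + 2p₂ = 3p₁ → 5p₁ - 2p₂ = 315.
Market 2: 10p₂ - 2p₁ = 95.
Eliminating p₂: 10×(1) + 2×(2) gives 46p₁ = 3340, so p₁ = 1670/23.
Back-substitute into (2): p₂ = (95 + 2×1670/23) / 10 = 1105/46.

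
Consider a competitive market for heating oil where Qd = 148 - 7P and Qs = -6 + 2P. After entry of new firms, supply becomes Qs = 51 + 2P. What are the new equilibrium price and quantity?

P' = 97/9, Q' = 653/9

Original equilibrium: P* = 154/9, Q* = 254/9.
New equilibrium: 148 - 7P = 51 + 2P, so 97 = 9P and P' = 97/9; Q' = 148 − 7(97/9) = 653/9.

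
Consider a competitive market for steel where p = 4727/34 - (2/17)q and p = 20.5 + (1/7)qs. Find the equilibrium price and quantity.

p* = 85.5, q* = 455

Set the two price expressions equal: 4727/34 - (2/17)q = 20.5 + (1/7)q.
2015/17 = (31/119)q, so q* = 455.
p* = 4727/34 − (2/17)(455) = 85.5.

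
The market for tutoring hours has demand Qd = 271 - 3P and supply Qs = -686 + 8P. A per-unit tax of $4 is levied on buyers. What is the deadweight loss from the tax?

Pre-tax equilibrium: P* = 87, Q* = 10.
Tax on buyers shifts demand to Qd = 271 − 3(P + 4) = 259 - 3P.
259 - 3P = -686 + 8P gives seller price Ps = 945/11; buyers pay Pb = 945/11 + 4 = 989/11.
New quantity: Q = 271 − 3(989/11) = 14/11.
DWL = ½ × 4 × (10 − 14/11) = 192/11.

Deadweight loss = 192/11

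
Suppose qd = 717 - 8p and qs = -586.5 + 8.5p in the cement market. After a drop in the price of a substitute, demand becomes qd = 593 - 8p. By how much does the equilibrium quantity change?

Original equilibrium: p* = 79, q* = 85.
New equilibrium: 593 - 8p = -586.5 + 8.5p, so 1179.5 = 16.5p and p' = 2359/33; q' = 593 − 8(2359/33) = 697/33.
Change in quantity: 697/33 − 85 = -2108/33.

Δq = -2108/33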